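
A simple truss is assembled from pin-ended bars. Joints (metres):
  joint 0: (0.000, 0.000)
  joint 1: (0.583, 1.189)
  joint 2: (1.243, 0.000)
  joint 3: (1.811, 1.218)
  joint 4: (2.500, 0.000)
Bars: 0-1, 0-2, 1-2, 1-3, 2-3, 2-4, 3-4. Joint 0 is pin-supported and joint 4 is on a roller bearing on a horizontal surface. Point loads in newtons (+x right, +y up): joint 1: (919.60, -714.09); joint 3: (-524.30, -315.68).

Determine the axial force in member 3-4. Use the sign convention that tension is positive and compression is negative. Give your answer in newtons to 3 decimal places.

N=5 nodes, M=7 members, R=3 reactions → 2N=10, M+R=10
member 0 (0-1): L=1.3242, (cx,cy)=(0.4403,0.8979)
member 1 (0-2): L=1.2430, (cx,cy)=(1.0000,0.0000)
member 2 (1-2): L=1.3599, (cx,cy)=(0.4853,-0.8743)
member 3 (1-3): L=1.2283, (cx,cy)=(0.9997,0.0236)
member 4 (2-3): L=1.3439, (cx,cy)=(0.4226,0.9063)
member 5 (2-4): L=1.2570, (cx,cy)=(1.0000,0.0000)
member 6 (3-4): L=1.3994, (cx,cy)=(0.4924,-0.8704)
solve A·x = −loads:
  F[0-1] = -504.1274 N (compression)
  F[0-2] = +617.2435 N (tension)
  F[1-2] = -325.5905 N (compression)
  F[1-3] = -983.7986 N (compression)
  F[2-3] = +314.1064 N (tension)
  F[2-4] = +326.4701 N (tension)
  F[3-4] = -663.0675 N (compression)
  Rx@0 = -395.3000 N
  Ry@0 = +452.6428 N
  Ry@4 = +577.1272 N

-663.068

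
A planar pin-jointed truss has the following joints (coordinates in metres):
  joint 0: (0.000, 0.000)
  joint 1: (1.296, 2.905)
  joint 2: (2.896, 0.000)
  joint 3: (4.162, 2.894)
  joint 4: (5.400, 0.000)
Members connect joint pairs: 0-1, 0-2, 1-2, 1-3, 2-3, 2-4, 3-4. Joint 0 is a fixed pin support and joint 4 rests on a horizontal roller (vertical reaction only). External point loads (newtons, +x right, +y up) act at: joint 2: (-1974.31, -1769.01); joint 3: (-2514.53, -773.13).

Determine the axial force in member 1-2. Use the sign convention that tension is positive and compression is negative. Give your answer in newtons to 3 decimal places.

N=5 nodes, M=7 members, R=3 reactions → 2N=10, M+R=10
member 0 (0-1): L=3.1810, (cx,cy)=(0.4074,0.9132)
member 1 (0-2): L=2.8960, (cx,cy)=(1.0000,0.0000)
member 2 (1-2): L=3.3165, (cx,cy)=(0.4824,-0.8759)
member 3 (1-3): L=2.8660, (cx,cy)=(1.0000,-0.0038)
member 4 (2-3): L=3.1588, (cx,cy)=(0.4008,0.9162)
member 5 (2-4): L=2.5040, (cx,cy)=(1.0000,0.0000)
member 6 (3-4): L=3.1477, (cx,cy)=(0.3933,-0.9194)
solve A·x = −loads:
  F[0-1] = -2567.9393 N (compression)
  F[0-2] = -3442.6064 N (compression)
  F[1-2] = +2687.5886 N (tension)
  F[1-3] = -2342.8498 N (compression)
  F[2-3] = -638.6657 N (compression)
  F[2-4] = +84.2706 N (tension)
  F[3-4] = -214.2624 N (compression)
  Rx@0 = +4488.8400 N
  Ry@0 = +2345.1455 N
  Ry@4 = +196.9945 N

2687.589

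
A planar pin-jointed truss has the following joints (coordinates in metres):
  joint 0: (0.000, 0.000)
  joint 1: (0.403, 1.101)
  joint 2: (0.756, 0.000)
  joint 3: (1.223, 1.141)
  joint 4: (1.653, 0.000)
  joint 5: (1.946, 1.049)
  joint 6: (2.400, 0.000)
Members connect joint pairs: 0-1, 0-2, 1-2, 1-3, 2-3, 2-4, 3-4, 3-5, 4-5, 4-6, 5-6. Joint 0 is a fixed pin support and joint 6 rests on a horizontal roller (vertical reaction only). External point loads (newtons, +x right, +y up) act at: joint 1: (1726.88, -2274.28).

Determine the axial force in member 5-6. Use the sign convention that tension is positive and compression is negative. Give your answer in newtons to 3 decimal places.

-1279.339

N=7 nodes, M=11 members, R=3 reactions → 2N=14, M+R=14
member 0 (0-1): L=1.1724, (cx,cy)=(0.3437,0.9391)
member 1 (0-2): L=0.7560, (cx,cy)=(1.0000,0.0000)
member 2 (1-2): L=1.1562, (cx,cy)=(0.3053,-0.9523)
member 3 (1-3): L=0.8210, (cx,cy)=(0.9988,0.0487)
member 4 (2-3): L=1.2329, (cx,cy)=(0.3788,0.9255)
member 5 (2-4): L=0.8970, (cx,cy)=(1.0000,0.0000)
member 6 (3-4): L=1.2193, (cx,cy)=(0.3527,-0.9358)
member 7 (3-5): L=0.7288, (cx,cy)=(0.9920,-0.1262)
member 8 (4-5): L=1.0892, (cx,cy)=(0.2690,0.9631)
member 9 (4-6): L=0.7470, (cx,cy)=(1.0000,0.0000)
member 10 (5-6): L=1.1430, (cx,cy)=(0.3972,-0.9177)
solve A·x = −loads:
  F[0-1] = -1171.5690 N (compression)
  F[0-2] = +2129.5814 N (tension)
  F[1-2] = -1321.3901 N (compression)
  F[1-3] = -1728.2014 N (compression)
  F[2-3] = +1359.6133 N (tension)
  F[2-4] = +1211.1399 N (tension)
  F[3-4] = -1144.9128 N (compression)
  F[3-5] = -813.8957 N (compression)
  F[4-5] = +1112.3647 N (tension)
  F[4-6] = +508.1406 N (tension)
  F[5-6] = -1279.3387 N (compression)
  Rx@0 = -1726.8800 N
  Ry@0 = +1100.1843 N
  Ry@6 = +1174.0957 N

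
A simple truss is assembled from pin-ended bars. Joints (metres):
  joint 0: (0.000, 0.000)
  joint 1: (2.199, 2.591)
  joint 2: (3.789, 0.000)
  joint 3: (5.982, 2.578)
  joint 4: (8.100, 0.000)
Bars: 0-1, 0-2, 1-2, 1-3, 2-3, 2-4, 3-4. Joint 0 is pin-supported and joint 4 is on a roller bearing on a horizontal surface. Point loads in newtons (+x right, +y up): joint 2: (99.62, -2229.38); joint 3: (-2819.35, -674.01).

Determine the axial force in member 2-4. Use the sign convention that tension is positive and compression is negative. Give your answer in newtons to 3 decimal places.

N=5 nodes, M=7 members, R=3 reactions → 2N=10, M+R=10
member 0 (0-1): L=3.3984, (cx,cy)=(0.6471,0.7624)
member 1 (0-2): L=3.7890, (cx,cy)=(1.0000,0.0000)
member 2 (1-2): L=3.0400, (cx,cy)=(0.5230,-0.8523)
member 3 (1-3): L=3.7830, (cx,cy)=(1.0000,-0.0034)
member 4 (2-3): L=3.3846, (cx,cy)=(0.6479,0.7617)
member 5 (2-4): L=4.3110, (cx,cy)=(1.0000,0.0000)
member 6 (3-4): L=3.3365, (cx,cy)=(0.6348,-0.7727)
solve A·x = −loads:
  F[0-1] = -2964.3363 N (compression)
  F[0-2] = -801.5793 N (compression)
  F[1-2] = +2665.0634 N (tension)
  F[1-3] = -3312.0851 N (compression)
  F[2-3] = -55.2552 N (compression)
  F[2-4] = +528.5176 N (tension)
  F[3-4] = -832.5690 N (compression)
  Rx@0 = +2719.7300 N
  Ry@0 = +2260.0858 N
  Ry@4 = +643.3042 N

528.518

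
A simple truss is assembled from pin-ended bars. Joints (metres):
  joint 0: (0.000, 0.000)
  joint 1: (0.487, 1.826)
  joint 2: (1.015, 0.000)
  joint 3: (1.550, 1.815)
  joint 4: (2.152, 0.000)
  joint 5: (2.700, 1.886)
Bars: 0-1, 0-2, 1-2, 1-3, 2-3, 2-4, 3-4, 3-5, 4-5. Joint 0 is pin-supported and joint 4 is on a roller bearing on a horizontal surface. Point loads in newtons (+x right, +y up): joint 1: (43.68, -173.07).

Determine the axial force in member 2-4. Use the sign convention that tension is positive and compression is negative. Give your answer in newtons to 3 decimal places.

25.284

N=6 nodes, M=9 members, R=3 reactions → 2N=12, M+R=12
member 0 (0-1): L=1.8898, (cx,cy)=(0.2577,0.9662)
member 1 (0-2): L=1.0150, (cx,cy)=(1.0000,0.0000)
member 2 (1-2): L=1.9008, (cx,cy)=(0.2778,-0.9606)
member 3 (1-3): L=1.0631, (cx,cy)=(0.9999,-0.0103)
member 4 (2-3): L=1.8922, (cx,cy)=(0.2827,0.9592)
member 5 (2-4): L=1.1370, (cx,cy)=(1.0000,0.0000)
member 6 (3-4): L=1.9122, (cx,cy)=(0.3148,-0.9492)
member 7 (3-5): L=1.1522, (cx,cy)=(0.9981,0.0616)
member 8 (4-5): L=1.9640, (cx,cy)=(0.2790,0.9603)
solve A·x = −loads:
  F[0-1] = -100.2260 N (compression)
  F[0-2] = +69.5078 N (tension)
  F[1-2] = -78.8390 N (compression)
  F[1-3] = -47.6107 N (compression)
  F[2-3] = +78.9581 N (tension)
  F[2-4] = +25.2837 N (tension)
  F[3-4] = -80.3126 N (compression)
  F[3-5] = -0.0000 N (compression)
  F[4-5] = -0.0000 N (compression)
  Rx@0 = -43.6800 N
  Ry@0 = +96.8410 N
  Ry@4 = +76.2290 N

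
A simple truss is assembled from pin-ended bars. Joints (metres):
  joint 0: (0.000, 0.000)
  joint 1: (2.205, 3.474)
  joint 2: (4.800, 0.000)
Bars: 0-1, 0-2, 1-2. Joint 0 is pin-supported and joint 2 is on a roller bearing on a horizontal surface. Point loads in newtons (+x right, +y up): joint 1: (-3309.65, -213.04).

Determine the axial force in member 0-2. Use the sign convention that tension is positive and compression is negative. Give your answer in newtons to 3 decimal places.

-1716.176

N=3 nodes, M=3 members, R=3 reactions → 2N=6, M+R=6
member 0 (0-1): L=4.1147, (cx,cy)=(0.5359,0.8443)
member 1 (0-2): L=4.8000, (cx,cy)=(1.0000,0.0000)
member 2 (1-2): L=4.3362, (cx,cy)=(0.5984,-0.8012)
solve A·x = −loads:
  F[0-1] = -2973.5398 N (compression)
  F[0-2] = -1716.1764 N (compression)
  F[1-2] = +2867.7064 N (tension)
  Rx@0 = +3309.6500 N
  Ry@0 = +2510.5339 N
  Ry@2 = -2297.4939 N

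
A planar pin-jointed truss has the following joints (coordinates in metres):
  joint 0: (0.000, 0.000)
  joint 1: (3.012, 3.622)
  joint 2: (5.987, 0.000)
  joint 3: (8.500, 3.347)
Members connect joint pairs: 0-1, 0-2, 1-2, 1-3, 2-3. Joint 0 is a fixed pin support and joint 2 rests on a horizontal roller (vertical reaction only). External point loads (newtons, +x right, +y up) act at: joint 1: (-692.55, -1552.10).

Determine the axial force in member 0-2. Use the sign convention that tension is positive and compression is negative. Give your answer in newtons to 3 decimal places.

N=4 nodes, M=5 members, R=3 reactions → 2N=8, M+R=8
member 0 (0-1): L=4.7107, (cx,cy)=(0.6394,0.7689)
member 1 (0-2): L=5.9870, (cx,cy)=(1.0000,0.0000)
member 2 (1-2): L=4.6872, (cx,cy)=(0.6347,-0.7727)
member 3 (1-3): L=5.4949, (cx,cy)=(0.9987,-0.0500)
member 4 (2-3): L=4.1854, (cx,cy)=(0.6004,0.7997)
solve A·x = −loads:
  F[0-1] = -1548.0021 N (compression)
  F[0-2] = +297.2280 N (tension)
  F[1-2] = -468.2880 N (compression)
  F[1-3] = +0.0000 N (tension)
  F[2-3] = -0.0000 N (compression)
  Rx@0 = +692.5500 N
  Ry@0 = +1190.2311 N
  Ry@2 = +361.8689 N

297.228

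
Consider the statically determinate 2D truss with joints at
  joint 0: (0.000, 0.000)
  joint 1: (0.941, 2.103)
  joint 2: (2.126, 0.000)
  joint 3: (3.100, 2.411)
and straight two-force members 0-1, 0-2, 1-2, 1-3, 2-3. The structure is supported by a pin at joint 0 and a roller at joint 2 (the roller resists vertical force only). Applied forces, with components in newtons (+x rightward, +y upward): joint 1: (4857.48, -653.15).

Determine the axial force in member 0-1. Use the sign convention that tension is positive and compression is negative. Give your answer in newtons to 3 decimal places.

N=4 nodes, M=5 members, R=3 reactions → 2N=8, M+R=8
member 0 (0-1): L=2.3039, (cx,cy)=(0.4084,0.9128)
member 1 (0-2): L=2.1260, (cx,cy)=(1.0000,0.0000)
member 2 (1-2): L=2.4139, (cx,cy)=(0.4909,-0.8712)
member 3 (1-3): L=2.1809, (cx,cy)=(0.9900,0.1412)
member 4 (2-3): L=2.6003, (cx,cy)=(0.3746,0.9272)
solve A·x = −loads:
  F[0-1] = +4865.1731 N (tension)
  F[0-2] = +2870.3843 N (tension)
  F[1-2] = -5847.0663 N (compression)
  F[1-3] = -0.0000 N (compression)
  F[2-3] = -0.0000 N (compression)
  Rx@0 = -4857.4800 N
  Ry@0 = -4440.8738 N
  Ry@2 = +5094.0238 N

4865.173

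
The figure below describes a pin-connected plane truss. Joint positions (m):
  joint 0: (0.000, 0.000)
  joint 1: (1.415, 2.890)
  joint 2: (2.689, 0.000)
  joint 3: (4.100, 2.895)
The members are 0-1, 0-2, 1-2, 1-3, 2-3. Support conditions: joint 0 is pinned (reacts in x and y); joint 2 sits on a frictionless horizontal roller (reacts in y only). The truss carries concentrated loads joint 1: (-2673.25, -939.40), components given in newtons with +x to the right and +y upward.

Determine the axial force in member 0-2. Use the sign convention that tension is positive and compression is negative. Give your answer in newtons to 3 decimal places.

-1048.623

N=4 nodes, M=5 members, R=3 reactions → 2N=8, M+R=8
member 0 (0-1): L=3.2178, (cx,cy)=(0.4397,0.8981)
member 1 (0-2): L=2.6890, (cx,cy)=(1.0000,0.0000)
member 2 (1-2): L=3.1584, (cx,cy)=(0.4034,-0.9150)
member 3 (1-3): L=2.6850, (cx,cy)=(1.0000,0.0019)
member 4 (2-3): L=3.2206, (cx,cy)=(0.4381,0.8989)
solve A·x = −loads:
  F[0-1] = -3694.5218 N (compression)
  F[0-2] = -1048.6226 N (compression)
  F[1-2] = +2599.6212 N (tension)
  F[1-3] = +0.0000 N (tension)
  F[2-3] = +0.0000 N (tension)
  Rx@0 = +2673.2500 N
  Ry@0 = +3318.1436 N
  Ry@2 = -2378.7436 N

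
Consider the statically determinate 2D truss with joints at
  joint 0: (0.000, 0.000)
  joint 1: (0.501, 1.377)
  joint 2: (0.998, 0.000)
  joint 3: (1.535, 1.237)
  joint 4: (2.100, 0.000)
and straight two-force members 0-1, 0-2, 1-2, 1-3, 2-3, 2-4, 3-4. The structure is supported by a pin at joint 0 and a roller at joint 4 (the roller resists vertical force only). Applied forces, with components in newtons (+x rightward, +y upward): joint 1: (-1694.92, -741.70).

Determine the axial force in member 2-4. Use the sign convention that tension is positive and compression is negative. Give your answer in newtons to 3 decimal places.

N=5 nodes, M=7 members, R=3 reactions → 2N=10, M+R=10
member 0 (0-1): L=1.4653, (cx,cy)=(0.3419,0.9397)
member 1 (0-2): L=0.9980, (cx,cy)=(1.0000,0.0000)
member 2 (1-2): L=1.4639, (cx,cy)=(0.3395,-0.9406)
member 3 (1-3): L=1.0434, (cx,cy)=(0.9910,-0.1342)
member 4 (2-3): L=1.3485, (cx,cy)=(0.3982,0.9173)
member 5 (2-4): L=1.1020, (cx,cy)=(1.0000,0.0000)
member 6 (3-4): L=1.3599, (cx,cy)=(0.4155,-0.9096)
solve A·x = −loads:
  F[0-1] = -1783.6276 N (compression)
  F[0-2] = -1085.0845 N (compression)
  F[1-2] = +880.2605 N (tension)
  F[1-3] = +793.4159 N (tension)
  F[2-3] = -902.6337 N (compression)
  F[2-4] = -426.8033 N (compression)
  F[3-4] = +1027.2923 N (tension)
  Rx@0 = +1694.9200 N
  Ry@0 = +1676.1348 N
  Ry@4 = -934.4348 N

-426.803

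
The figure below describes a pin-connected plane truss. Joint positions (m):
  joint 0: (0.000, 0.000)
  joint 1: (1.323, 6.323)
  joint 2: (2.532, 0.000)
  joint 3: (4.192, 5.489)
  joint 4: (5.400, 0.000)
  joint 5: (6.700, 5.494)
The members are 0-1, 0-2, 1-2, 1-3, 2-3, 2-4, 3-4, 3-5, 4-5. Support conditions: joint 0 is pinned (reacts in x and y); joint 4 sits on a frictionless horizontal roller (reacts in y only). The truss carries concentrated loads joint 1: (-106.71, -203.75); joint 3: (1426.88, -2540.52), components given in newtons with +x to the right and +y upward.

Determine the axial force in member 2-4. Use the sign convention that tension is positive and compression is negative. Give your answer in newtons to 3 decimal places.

N=6 nodes, M=9 members, R=3 reactions → 2N=12, M+R=12
member 0 (0-1): L=6.4599, (cx,cy)=(0.2048,0.9788)
member 1 (0-2): L=2.5320, (cx,cy)=(1.0000,0.0000)
member 2 (1-2): L=6.4375, (cx,cy)=(0.1878,-0.9822)
member 3 (1-3): L=2.9878, (cx,cy)=(0.9603,-0.2791)
member 4 (2-3): L=5.7345, (cx,cy)=(0.2895,0.9572)
member 5 (2-4): L=2.8680, (cx,cy)=(1.0000,0.0000)
member 6 (3-4): L=5.6204, (cx,cy)=(0.2149,-0.9766)
member 7 (3-5): L=2.5080, (cx,cy)=(1.0000,0.0020)
member 8 (4-5): L=5.6457, (cx,cy)=(0.2303,0.9731)
solve A·x = −loads:
  F[0-1] = +616.3571 N (tension)
  F[0-2] = +1193.9394 N (tension)
  F[1-2] = -943.0194 N (compression)
  F[1-3] = +427.0175 N (tension)
  F[2-3] = +967.6700 N (tension)
  F[2-4] = +736.7199 N (tension)
  F[3-4] = -3427.6715 N (compression)
  F[3-5] = -0.0000 N (tension)
  F[4-5] = +0.0000 N (tension)
  Rx@0 = -1320.1700 N
  Ry@0 = -603.2926 N
  Ry@4 = +3347.5626 N

736.720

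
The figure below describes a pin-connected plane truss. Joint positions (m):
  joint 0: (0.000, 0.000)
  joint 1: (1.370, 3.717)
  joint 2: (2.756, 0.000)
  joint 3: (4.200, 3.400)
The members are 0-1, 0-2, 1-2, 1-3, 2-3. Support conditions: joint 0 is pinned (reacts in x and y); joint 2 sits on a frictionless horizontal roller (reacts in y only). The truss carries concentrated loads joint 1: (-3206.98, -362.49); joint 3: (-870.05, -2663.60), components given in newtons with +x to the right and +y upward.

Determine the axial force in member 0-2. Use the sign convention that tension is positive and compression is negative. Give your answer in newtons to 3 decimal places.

N=4 nodes, M=5 members, R=3 reactions → 2N=8, M+R=8
member 0 (0-1): L=3.9614, (cx,cy)=(0.3458,0.9383)
member 1 (0-2): L=2.7560, (cx,cy)=(1.0000,0.0000)
member 2 (1-2): L=3.9670, (cx,cy)=(0.3494,-0.9370)
member 3 (1-3): L=2.8477, (cx,cy)=(0.9938,-0.1113)
member 4 (2-3): L=3.6939, (cx,cy)=(0.3909,0.9204)
solve A·x = −loads:
  F[0-1] = -4460.5344 N (compression)
  F[0-2] = -2534.4254 N (compression)
  F[1-2] = +4050.1188 N (tension)
  F[1-3] = +250.8943 N (tension)
  F[2-3] = -2863.5265 N (compression)
  Rx@0 = +4077.0300 N
  Ry@0 = +4185.3002 N
  Ry@2 = -1159.2102 N

-2534.425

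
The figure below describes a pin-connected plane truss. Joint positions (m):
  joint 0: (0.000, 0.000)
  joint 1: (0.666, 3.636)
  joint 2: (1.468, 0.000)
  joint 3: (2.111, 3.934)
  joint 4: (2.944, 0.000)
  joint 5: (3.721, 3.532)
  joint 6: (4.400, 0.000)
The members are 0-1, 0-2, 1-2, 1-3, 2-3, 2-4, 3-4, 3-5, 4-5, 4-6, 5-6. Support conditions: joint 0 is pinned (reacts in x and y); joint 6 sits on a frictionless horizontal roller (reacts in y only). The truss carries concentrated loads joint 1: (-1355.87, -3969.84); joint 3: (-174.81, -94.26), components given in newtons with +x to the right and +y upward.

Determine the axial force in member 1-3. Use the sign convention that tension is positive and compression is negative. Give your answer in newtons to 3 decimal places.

N=7 nodes, M=11 members, R=3 reactions → 2N=14, M+R=14
member 0 (0-1): L=3.6965, (cx,cy)=(0.1802,0.9836)
member 1 (0-2): L=1.4680, (cx,cy)=(1.0000,0.0000)
member 2 (1-2): L=3.7234, (cx,cy)=(0.2154,-0.9765)
member 3 (1-3): L=1.4754, (cx,cy)=(0.9794,0.2020)
member 4 (2-3): L=3.9862, (cx,cy)=(0.1613,0.9869)
member 5 (2-4): L=1.4760, (cx,cy)=(1.0000,0.0000)
member 6 (3-4): L=4.0212, (cx,cy)=(0.2072,-0.9783)
member 7 (3-5): L=1.6594, (cx,cy)=(0.9702,-0.2423)
member 8 (4-5): L=3.6165, (cx,cy)=(0.2149,0.9766)
member 9 (4-6): L=1.4560, (cx,cy)=(1.0000,0.0000)
member 10 (5-6): L=3.5967, (cx,cy)=(0.1888,-0.9820)
solve A·x = −loads:
  F[0-1] = -4772.8307 N (compression)
  F[0-2] = -670.7551 N (compression)
  F[1-2] = +810.1913 N (tension)
  F[1-3] = +328.1985 N (tension)
  F[2-3] = -801.6722 N (compression)
  F[2-4] = -366.9294 N (compression)
  F[3-4] = +581.7126 N (tension)
  F[3-5] = +253.9928 N (tension)
  F[4-5] = -582.7026 N (compression)
  F[4-6] = -121.2328 N (compression)
  F[5-6] = +642.1722 N (tension)
  Rx@0 = +1530.6800 N
  Ry@0 = +4694.7249 N
  Ry@6 = -630.6249 N

328.198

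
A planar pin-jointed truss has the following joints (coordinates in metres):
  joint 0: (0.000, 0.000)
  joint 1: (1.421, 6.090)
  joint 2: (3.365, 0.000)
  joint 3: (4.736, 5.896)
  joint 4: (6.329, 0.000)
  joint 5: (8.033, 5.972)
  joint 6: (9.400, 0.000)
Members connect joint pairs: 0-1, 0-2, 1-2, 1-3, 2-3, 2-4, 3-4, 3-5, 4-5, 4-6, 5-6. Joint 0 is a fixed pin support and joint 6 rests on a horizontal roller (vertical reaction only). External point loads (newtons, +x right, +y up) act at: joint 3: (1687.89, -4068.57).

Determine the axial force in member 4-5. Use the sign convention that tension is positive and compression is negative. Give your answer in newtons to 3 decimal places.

3271.206

N=7 nodes, M=11 members, R=3 reactions → 2N=14, M+R=14
member 0 (0-1): L=6.2536, (cx,cy)=(0.2272,0.9738)
member 1 (0-2): L=3.3650, (cx,cy)=(1.0000,0.0000)
member 2 (1-2): L=6.3927, (cx,cy)=(0.3041,-0.9526)
member 3 (1-3): L=3.3207, (cx,cy)=(0.9983,-0.0584)
member 4 (2-3): L=6.0533, (cx,cy)=(0.2265,0.9740)
member 5 (2-4): L=2.9640, (cx,cy)=(1.0000,0.0000)
member 6 (3-4): L=6.1074, (cx,cy)=(0.2608,-0.9654)
member 7 (3-5): L=3.2979, (cx,cy)=(0.9997,0.0230)
member 8 (4-5): L=6.2103, (cx,cy)=(0.2744,0.9616)
member 9 (4-6): L=3.0710, (cx,cy)=(1.0000,0.0000)
member 10 (5-6): L=6.1265, (cx,cy)=(0.2231,-0.9748)
solve A·x = −loads:
  F[0-1] = -985.7882 N (compression)
  F[0-2] = +1911.8903 N (tension)
  F[1-2] = +1040.9313 N (tension)
  F[1-3] = -541.4666 N (compression)
  F[2-3] = -1018.0908 N (compression)
  F[2-4] = +2459.0171 N (tension)
  F[3-4] = -3258.4537 N (compression)
  F[3-5] = -1609.5399 N (compression)
  F[4-5] = +3271.2062 N (tension)
  F[4-6] = +711.5562 N (tension)
  F[5-6] = -3188.9673 N (compression)
  Rx@0 = -1687.8900 N
  Ry@0 = +960.0012 N
  Ry@6 = +3108.5688 N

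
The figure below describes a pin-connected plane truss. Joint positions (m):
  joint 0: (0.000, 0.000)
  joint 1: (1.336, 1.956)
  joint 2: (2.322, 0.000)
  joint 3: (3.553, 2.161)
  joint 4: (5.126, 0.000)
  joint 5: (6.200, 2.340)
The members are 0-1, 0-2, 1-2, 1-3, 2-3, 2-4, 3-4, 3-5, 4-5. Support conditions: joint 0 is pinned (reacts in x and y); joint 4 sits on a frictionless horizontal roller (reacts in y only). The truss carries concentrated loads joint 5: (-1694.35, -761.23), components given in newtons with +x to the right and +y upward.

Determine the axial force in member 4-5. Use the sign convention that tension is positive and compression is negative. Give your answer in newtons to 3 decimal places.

N=6 nodes, M=9 members, R=3 reactions → 2N=12, M+R=12
member 0 (0-1): L=2.3687, (cx,cy)=(0.5640,0.8258)
member 1 (0-2): L=2.3220, (cx,cy)=(1.0000,0.0000)
member 2 (1-2): L=2.1905, (cx,cy)=(0.4501,-0.8930)
member 3 (1-3): L=2.2265, (cx,cy)=(0.9958,0.0921)
member 4 (2-3): L=2.4870, (cx,cy)=(0.4950,0.8689)
member 5 (2-4): L=2.8040, (cx,cy)=(1.0000,0.0000)
member 6 (3-4): L=2.6729, (cx,cy)=(0.5885,-0.8085)
member 7 (3-5): L=2.6530, (cx,cy)=(0.9977,0.0675)
member 8 (4-5): L=2.5747, (cx,cy)=(0.4171,0.9088)
solve A·x = −loads:
  F[0-1] = -743.5206 N (compression)
  F[0-2] = -1274.9911 N (compression)
  F[1-2] = +615.4551 N (tension)
  F[1-3] = -699.3663 N (compression)
  F[2-3] = -632.4906 N (compression)
  F[2-4] = -684.8911 N (compression)
  F[3-4] = +643.3036 N (tension)
  F[3-5] = -1391.2166 N (compression)
  F[4-5] = -734.3010 N (compression)
  Rx@0 = +1694.3500 N
  Ry@0 = +613.9715 N
  Ry@4 = +147.2585 N

-734.301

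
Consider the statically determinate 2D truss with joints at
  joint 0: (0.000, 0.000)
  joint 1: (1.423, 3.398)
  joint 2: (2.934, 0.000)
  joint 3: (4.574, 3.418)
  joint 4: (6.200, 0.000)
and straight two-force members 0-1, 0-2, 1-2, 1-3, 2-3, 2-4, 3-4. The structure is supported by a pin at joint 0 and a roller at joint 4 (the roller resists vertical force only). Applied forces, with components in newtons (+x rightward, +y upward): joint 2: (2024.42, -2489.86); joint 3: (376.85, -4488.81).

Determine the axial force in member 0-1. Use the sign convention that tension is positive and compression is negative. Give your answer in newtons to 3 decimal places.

-2473.010

N=5 nodes, M=7 members, R=3 reactions → 2N=10, M+R=10
member 0 (0-1): L=3.6839, (cx,cy)=(0.3863,0.9224)
member 1 (0-2): L=2.9340, (cx,cy)=(1.0000,0.0000)
member 2 (1-2): L=3.7188, (cx,cy)=(0.4063,-0.9137)
member 3 (1-3): L=3.1511, (cx,cy)=(1.0000,0.0063)
member 4 (2-3): L=3.7911, (cx,cy)=(0.4326,0.9016)
member 5 (2-4): L=3.2660, (cx,cy)=(1.0000,0.0000)
member 6 (3-4): L=3.7850, (cx,cy)=(0.4296,-0.9030)
solve A·x = −loads:
  F[0-1] = -2473.0101 N (compression)
  F[0-2] = +3356.5255 N (tension)
  F[1-2] = +2482.7805 N (tension)
  F[1-3] = -1964.0813 N (compression)
  F[2-3] = +245.4104 N (tension)
  F[2-4] = +2234.7287 N (tension)
  F[3-4] = -5202.0657 N (compression)
  Rx@0 = -2401.2700 N
  Ry@0 = +2281.0669 N
  Ry@4 = +4697.6031 N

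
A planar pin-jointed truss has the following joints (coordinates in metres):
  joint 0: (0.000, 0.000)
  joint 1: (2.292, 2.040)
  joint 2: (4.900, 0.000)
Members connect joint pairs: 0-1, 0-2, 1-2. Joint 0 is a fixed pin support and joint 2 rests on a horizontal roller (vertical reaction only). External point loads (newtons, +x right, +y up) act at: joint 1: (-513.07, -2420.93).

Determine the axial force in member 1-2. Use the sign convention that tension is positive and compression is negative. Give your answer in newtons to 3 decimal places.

N=3 nodes, M=3 members, R=3 reactions → 2N=6, M+R=6
member 0 (0-1): L=3.0684, (cx,cy)=(0.7470,0.6648)
member 1 (0-2): L=4.9000, (cx,cy)=(1.0000,0.0000)
member 2 (1-2): L=3.3111, (cx,cy)=(0.7877,-0.6161)
solve A·x = −loads:
  F[0-1] = -2259.3579 N (compression)
  F[0-2] = +1174.6198 N (tension)
  F[1-2] = -1491.2816 N (compression)
  Rx@0 = +513.0700 N
  Ry@0 = +1502.1323 N
  Ry@2 = +918.7977 N

-1491.282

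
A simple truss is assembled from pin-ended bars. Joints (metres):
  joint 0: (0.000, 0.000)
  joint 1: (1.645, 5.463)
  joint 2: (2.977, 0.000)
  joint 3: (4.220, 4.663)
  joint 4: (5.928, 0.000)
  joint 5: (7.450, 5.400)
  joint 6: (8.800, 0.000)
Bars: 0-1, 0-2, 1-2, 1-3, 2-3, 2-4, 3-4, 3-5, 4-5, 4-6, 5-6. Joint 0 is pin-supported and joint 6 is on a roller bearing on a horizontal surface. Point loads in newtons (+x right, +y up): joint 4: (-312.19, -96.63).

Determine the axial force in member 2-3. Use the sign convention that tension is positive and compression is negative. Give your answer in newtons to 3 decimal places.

-38.616

N=7 nodes, M=11 members, R=3 reactions → 2N=14, M+R=14
member 0 (0-1): L=5.7053, (cx,cy)=(0.2883,0.9575)
member 1 (0-2): L=2.9770, (cx,cy)=(1.0000,0.0000)
member 2 (1-2): L=5.6230, (cx,cy)=(0.2369,-0.9715)
member 3 (1-3): L=2.6964, (cx,cy)=(0.9550,-0.2967)
member 4 (2-3): L=4.8258, (cx,cy)=(0.2576,0.9663)
member 5 (2-4): L=2.9510, (cx,cy)=(1.0000,0.0000)
member 6 (3-4): L=4.9660, (cx,cy)=(0.3439,-0.9390)
member 7 (3-5): L=3.3130, (cx,cy)=(0.9749,0.2225)
member 8 (4-5): L=5.6104, (cx,cy)=(0.2713,0.9625)
member 9 (4-6): L=2.8720, (cx,cy)=(1.0000,0.0000)
member 10 (5-6): L=5.5662, (cx,cy)=(0.2425,-0.9701)
solve A·x = −loads:
  F[0-1] = -32.9352 N (compression)
  F[0-2] = -302.6938 N (compression)
  F[1-2] = +38.4064 N (tension)
  F[1-3] = -19.4707 N (compression)
  F[2-3] = -38.6162 N (compression)
  F[2-4] = -283.6496 N (compression)
  F[3-4] = +24.5947 N (tension)
  F[3-5] = -37.9505 N (compression)
  F[4-5] = +76.4008 N (tension)
  F[4-6] = +16.2734 N (tension)
  F[5-6] = -67.0968 N (compression)
  Rx@0 = +312.1900 N
  Ry@0 = +31.5365 N
  Ry@6 = +65.0935 N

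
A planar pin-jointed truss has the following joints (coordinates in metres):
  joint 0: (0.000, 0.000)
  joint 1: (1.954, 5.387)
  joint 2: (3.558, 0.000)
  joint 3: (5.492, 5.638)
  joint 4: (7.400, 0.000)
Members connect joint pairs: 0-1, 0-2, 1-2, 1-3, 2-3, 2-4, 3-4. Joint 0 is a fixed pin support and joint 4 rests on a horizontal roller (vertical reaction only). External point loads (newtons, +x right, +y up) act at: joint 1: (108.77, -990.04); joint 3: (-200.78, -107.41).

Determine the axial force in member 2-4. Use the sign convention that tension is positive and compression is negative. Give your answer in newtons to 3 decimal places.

90.476

N=5 nodes, M=7 members, R=3 reactions → 2N=10, M+R=10
member 0 (0-1): L=5.7304, (cx,cy)=(0.3410,0.9401)
member 1 (0-2): L=3.5580, (cx,cy)=(1.0000,0.0000)
member 2 (1-2): L=5.6207, (cx,cy)=(0.2854,-0.9584)
member 3 (1-3): L=3.5469, (cx,cy)=(0.9975,0.0708)
member 4 (2-3): L=5.9605, (cx,cy)=(0.3245,0.9459)
member 5 (2-4): L=3.8420, (cx,cy)=(1.0000,0.0000)
member 6 (3-4): L=5.9521, (cx,cy)=(0.3206,-0.9472)
solve A·x = −loads:
  F[0-1] = -883.0224 N (compression)
  F[0-2] = +209.0886 N (tension)
  F[1-2] = -193.1375 N (compression)
  F[1-3] = -355.6441 N (compression)
  F[2-3] = +195.6941 N (tension)
  F[2-4] = +90.4756 N (tension)
  F[3-4] = -282.2431 N (compression)
  Rx@0 = +92.0100 N
  Ry@0 = +830.1013 N
  Ry@4 = +267.3487 N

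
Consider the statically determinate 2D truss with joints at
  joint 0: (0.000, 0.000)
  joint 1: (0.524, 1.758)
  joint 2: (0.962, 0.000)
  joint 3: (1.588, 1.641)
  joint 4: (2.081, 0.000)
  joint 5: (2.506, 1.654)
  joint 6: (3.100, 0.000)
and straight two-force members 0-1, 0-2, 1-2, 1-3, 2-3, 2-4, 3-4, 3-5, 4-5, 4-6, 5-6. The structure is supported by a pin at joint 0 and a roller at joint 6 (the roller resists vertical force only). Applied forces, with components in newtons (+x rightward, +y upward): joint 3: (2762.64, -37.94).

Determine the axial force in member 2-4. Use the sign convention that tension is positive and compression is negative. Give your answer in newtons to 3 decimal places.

1365.363

N=7 nodes, M=11 members, R=3 reactions → 2N=14, M+R=14
member 0 (0-1): L=1.8344, (cx,cy)=(0.2856,0.9583)
member 1 (0-2): L=0.9620, (cx,cy)=(1.0000,0.0000)
member 2 (1-2): L=1.8117, (cx,cy)=(0.2418,-0.9703)
member 3 (1-3): L=1.0704, (cx,cy)=(0.9940,-0.1093)
member 4 (2-3): L=1.7563, (cx,cy)=(0.3564,0.9343)
member 5 (2-4): L=1.1190, (cx,cy)=(1.0000,0.0000)
member 6 (3-4): L=1.7135, (cx,cy)=(0.2877,-0.9577)
member 7 (3-5): L=0.9181, (cx,cy)=(0.9999,0.0142)
member 8 (4-5): L=1.7077, (cx,cy)=(0.2489,0.9685)
member 9 (4-6): L=1.0190, (cx,cy)=(1.0000,0.0000)
member 10 (5-6): L=1.7574, (cx,cy)=(0.3380,-0.9411)
solve A·x = −loads:
  F[0-1] = +1506.6882 N (tension)
  F[0-2] = +2332.2590 N (tension)
  F[1-2] = -1580.1145 N (compression)
  F[1-3] = +817.2805 N (tension)
  F[2-3] = +1641.0169 N (tension)
  F[2-4] = +1365.3626 N (tension)
  F[3-4] = -1560.8291 N (compression)
  F[3-5] = -916.3686 N (compression)
  F[4-5] = +1543.3866 N (tension)
  F[4-6] = +532.1766 N (tension)
  F[5-6] = -1574.5149 N (compression)
  Rx@0 = -2762.6400 N
  Ry@0 = -1443.9119 N
  Ry@6 = +1481.8519 N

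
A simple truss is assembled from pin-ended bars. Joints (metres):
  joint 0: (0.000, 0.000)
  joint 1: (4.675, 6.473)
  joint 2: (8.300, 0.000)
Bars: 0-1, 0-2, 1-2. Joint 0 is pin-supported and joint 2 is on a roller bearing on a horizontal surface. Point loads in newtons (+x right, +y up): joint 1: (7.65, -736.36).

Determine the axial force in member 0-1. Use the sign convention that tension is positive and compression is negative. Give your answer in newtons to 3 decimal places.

-389.350

N=3 nodes, M=3 members, R=3 reactions → 2N=6, M+R=6
member 0 (0-1): L=7.9847, (cx,cy)=(0.5855,0.8107)
member 1 (0-2): L=8.3000, (cx,cy)=(1.0000,0.0000)
member 2 (1-2): L=7.4189, (cx,cy)=(0.4886,-0.8725)
solve A·x = −loads:
  F[0-1] = -389.3503 N (compression)
  F[0-2] = +235.6127 N (tension)
  F[1-2] = -482.2046 N (compression)
  Rx@0 = -7.6500 N
  Ry@0 = +315.6369 N
  Ry@2 = +420.7231 N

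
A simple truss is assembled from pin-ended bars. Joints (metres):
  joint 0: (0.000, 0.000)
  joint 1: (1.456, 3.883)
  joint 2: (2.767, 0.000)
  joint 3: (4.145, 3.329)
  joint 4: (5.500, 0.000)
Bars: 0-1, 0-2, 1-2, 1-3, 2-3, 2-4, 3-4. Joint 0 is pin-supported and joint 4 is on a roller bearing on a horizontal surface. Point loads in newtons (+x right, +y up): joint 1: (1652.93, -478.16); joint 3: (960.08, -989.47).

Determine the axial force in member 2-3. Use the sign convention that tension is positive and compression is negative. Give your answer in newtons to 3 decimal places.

N=5 nodes, M=7 members, R=3 reactions → 2N=10, M+R=10
member 0 (0-1): L=4.1470, (cx,cy)=(0.3511,0.9363)
member 1 (0-2): L=2.7670, (cx,cy)=(1.0000,0.0000)
member 2 (1-2): L=4.0983, (cx,cy)=(0.3199,-0.9475)
member 3 (1-3): L=2.7455, (cx,cy)=(0.9794,-0.2018)
member 4 (2-3): L=3.6029, (cx,cy)=(0.3825,0.9240)
member 5 (2-4): L=2.7330, (cx,cy)=(1.0000,0.0000)
member 6 (3-4): L=3.5942, (cx,cy)=(0.3770,-0.9262)
solve A·x = −loads:
  F[0-1] = +1231.1046 N (tension)
  F[0-2] = +2180.7728 N (tension)
  F[1-2] = -1564.7389 N (compression)
  F[1-3] = -735.2807 N (compression)
  F[2-3] = +1604.5136 N (tension)
  F[2-4] = +1066.5634 N (tension)
  F[3-4] = -2829.1079 N (compression)
  Rx@0 = -2613.0100 N
  Ry@0 = -1152.7314 N
  Ry@4 = +2620.3614 N

1604.514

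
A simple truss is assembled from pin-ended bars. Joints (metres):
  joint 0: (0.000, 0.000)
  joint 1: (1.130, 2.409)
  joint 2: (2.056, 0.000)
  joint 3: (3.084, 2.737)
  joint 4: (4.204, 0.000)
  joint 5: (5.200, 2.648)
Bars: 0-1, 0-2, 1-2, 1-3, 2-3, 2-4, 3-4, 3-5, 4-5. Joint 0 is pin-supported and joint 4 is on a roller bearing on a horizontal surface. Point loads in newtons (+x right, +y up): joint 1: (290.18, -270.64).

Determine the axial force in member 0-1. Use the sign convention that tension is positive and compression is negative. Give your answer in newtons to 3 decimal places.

N=6 nodes, M=9 members, R=3 reactions → 2N=12, M+R=12
member 0 (0-1): L=2.6609, (cx,cy)=(0.4247,0.9053)
member 1 (0-2): L=2.0560, (cx,cy)=(1.0000,0.0000)
member 2 (1-2): L=2.5808, (cx,cy)=(0.3588,-0.9334)
member 3 (1-3): L=1.9813, (cx,cy)=(0.9862,0.1655)
member 4 (2-3): L=2.9237, (cx,cy)=(0.3516,0.9361)
member 5 (2-4): L=2.1480, (cx,cy)=(1.0000,0.0000)
member 6 (3-4): L=2.9573, (cx,cy)=(0.3787,-0.9255)
member 7 (3-5): L=2.1179, (cx,cy)=(0.9991,-0.0420)
member 8 (4-5): L=2.8291, (cx,cy)=(0.3521,0.9360)
solve A·x = −loads:
  F[0-1] = -34.9188 N (compression)
  F[0-2] = +305.0091 N (tension)
  F[1-2] = -292.0821 N (compression)
  F[1-3] = -203.0120 N (compression)
  F[2-3] = +291.2300 N (tension)
  F[2-4] = +97.8113 N (tension)
  F[3-4] = -258.2647 N (compression)
  F[3-5] = -0.0000 N (compression)
  F[4-5] = +0.0000 N (tension)
  Rx@0 = -290.1800 N
  Ry@0 = +31.6136 N
  Ry@4 = +239.0264 N

-34.919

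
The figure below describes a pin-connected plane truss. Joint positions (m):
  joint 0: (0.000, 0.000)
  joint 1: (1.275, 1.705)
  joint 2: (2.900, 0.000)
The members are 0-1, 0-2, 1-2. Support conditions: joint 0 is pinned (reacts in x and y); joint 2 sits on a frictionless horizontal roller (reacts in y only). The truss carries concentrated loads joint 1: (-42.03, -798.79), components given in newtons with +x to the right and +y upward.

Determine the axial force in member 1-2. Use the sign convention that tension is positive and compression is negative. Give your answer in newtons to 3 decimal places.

N=3 nodes, M=3 members, R=3 reactions → 2N=6, M+R=6
member 0 (0-1): L=2.1290, (cx,cy)=(0.5989,0.8008)
member 1 (0-2): L=2.9000, (cx,cy)=(1.0000,0.0000)
member 2 (1-2): L=2.3553, (cx,cy)=(0.6899,-0.7239)
solve A·x = −loads:
  F[0-1] = -589.7630 N (compression)
  F[0-2] = +311.1626 N (tension)
  F[1-2] = -451.0125 N (compression)
  Rx@0 = +42.0300 N
  Ry@0 = +472.3086 N
  Ry@2 = +326.4814 N

-451.013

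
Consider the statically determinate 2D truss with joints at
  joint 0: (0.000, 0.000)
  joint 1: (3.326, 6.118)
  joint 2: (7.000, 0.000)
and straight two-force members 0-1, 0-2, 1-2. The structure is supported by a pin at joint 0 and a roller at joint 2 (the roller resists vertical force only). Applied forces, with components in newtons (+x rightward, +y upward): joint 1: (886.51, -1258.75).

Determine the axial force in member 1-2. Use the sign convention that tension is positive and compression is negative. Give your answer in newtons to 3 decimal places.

-1601.427

N=3 nodes, M=3 members, R=3 reactions → 2N=6, M+R=6
member 0 (0-1): L=6.9636, (cx,cy)=(0.4776,0.8786)
member 1 (0-2): L=7.0000, (cx,cy)=(1.0000,0.0000)
member 2 (1-2): L=7.1364, (cx,cy)=(0.5148,-0.8573)
solve A·x = −loads:
  F[0-1] = +129.9231 N (tension)
  F[0-2] = +824.4556 N (tension)
  F[1-2] = -1601.4275 N (compression)
  Rx@0 = -886.5100 N
  Ry@0 = -114.1458 N
  Ry@2 = +1372.8958 N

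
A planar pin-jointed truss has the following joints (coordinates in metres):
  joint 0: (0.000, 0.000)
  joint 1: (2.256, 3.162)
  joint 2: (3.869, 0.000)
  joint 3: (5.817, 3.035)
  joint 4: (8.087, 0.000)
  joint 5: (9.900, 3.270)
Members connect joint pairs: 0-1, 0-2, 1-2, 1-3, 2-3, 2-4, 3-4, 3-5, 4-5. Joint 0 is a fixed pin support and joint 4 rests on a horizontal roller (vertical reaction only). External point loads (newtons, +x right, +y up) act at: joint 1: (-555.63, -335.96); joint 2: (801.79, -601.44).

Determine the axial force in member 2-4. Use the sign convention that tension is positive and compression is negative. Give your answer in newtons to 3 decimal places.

N=6 nodes, M=9 members, R=3 reactions → 2N=12, M+R=12
member 0 (0-1): L=3.8843, (cx,cy)=(0.5808,0.8140)
member 1 (0-2): L=3.8690, (cx,cy)=(1.0000,0.0000)
member 2 (1-2): L=3.5496, (cx,cy)=(0.4544,-0.8908)
member 3 (1-3): L=3.5633, (cx,cy)=(0.9994,-0.0356)
member 4 (2-3): L=3.6064, (cx,cy)=(0.5402,0.8416)
member 5 (2-4): L=4.2180, (cx,cy)=(1.0000,0.0000)
member 6 (3-4): L=3.7900, (cx,cy)=(0.5989,-0.8008)
member 7 (3-5): L=4.0898, (cx,cy)=(0.9983,0.0575)
member 8 (4-5): L=3.7390, (cx,cy)=(0.4849,0.8746)
solve A·x = −loads:
  F[0-1] = -949.8063 N (compression)
  F[0-2] = +797.8073 N (tension)
  F[1-2] = +499.7615 N (tension)
  F[1-3] = -223.2562 N (compression)
  F[2-3] = +185.6734 N (tension)
  F[2-4] = +122.8220 N (tension)
  F[3-4] = -205.0642 N (compression)
  F[3-5] = +0.0000 N (tension)
  F[4-5] = -0.0000 N (compression)
  Rx@0 = -246.1600 N
  Ry@0 = +773.1864 N
  Ry@4 = +164.2136 N

122.822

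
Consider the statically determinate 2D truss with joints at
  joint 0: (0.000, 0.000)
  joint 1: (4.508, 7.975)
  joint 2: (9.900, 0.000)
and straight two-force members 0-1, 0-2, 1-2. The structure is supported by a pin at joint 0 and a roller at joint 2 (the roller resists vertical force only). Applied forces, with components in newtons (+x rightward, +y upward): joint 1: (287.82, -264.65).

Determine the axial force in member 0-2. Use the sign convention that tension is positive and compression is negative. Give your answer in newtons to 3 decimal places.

238.238

N=3 nodes, M=3 members, R=3 reactions → 2N=6, M+R=6
member 0 (0-1): L=9.1609, (cx,cy)=(0.4921,0.8705)
member 1 (0-2): L=9.9000, (cx,cy)=(1.0000,0.0000)
member 2 (1-2): L=9.6267, (cx,cy)=(0.5601,-0.8284)
solve A·x = −loads:
  F[0-1] = +100.7580 N (tension)
  F[0-2] = +238.2380 N (tension)
  F[1-2] = -425.3445 N (compression)
  Rx@0 = -287.8200 N
  Ry@0 = -87.7143 N
  Ry@2 = +352.3643 N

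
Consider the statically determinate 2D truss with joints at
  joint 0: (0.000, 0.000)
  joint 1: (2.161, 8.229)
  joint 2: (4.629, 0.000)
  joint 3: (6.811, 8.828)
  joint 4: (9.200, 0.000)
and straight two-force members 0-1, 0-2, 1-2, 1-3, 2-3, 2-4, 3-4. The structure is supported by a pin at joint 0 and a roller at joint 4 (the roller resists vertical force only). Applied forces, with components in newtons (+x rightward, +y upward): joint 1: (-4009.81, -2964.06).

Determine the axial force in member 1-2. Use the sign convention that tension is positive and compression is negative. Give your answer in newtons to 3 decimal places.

3225.452

N=5 nodes, M=7 members, R=3 reactions → 2N=10, M+R=10
member 0 (0-1): L=8.5080, (cx,cy)=(0.2540,0.9672)
member 1 (0-2): L=4.6290, (cx,cy)=(1.0000,0.0000)
member 2 (1-2): L=8.5911, (cx,cy)=(0.2873,-0.9578)
member 3 (1-3): L=4.6884, (cx,cy)=(0.9918,0.1278)
member 4 (2-3): L=9.0937, (cx,cy)=(0.2399,0.9708)
member 5 (2-4): L=4.5710, (cx,cy)=(1.0000,0.0000)
member 6 (3-4): L=9.1455, (cx,cy)=(0.2612,-0.9653)
solve A·x = −loads:
  F[0-1] = -6052.9326 N (compression)
  F[0-2] = -2472.3910 N (compression)
  F[1-2] = +3225.4521 N (tension)
  F[1-3] = +1558.5780 N (tension)
  F[2-3] = -3182.4680 N (compression)
  F[2-4] = -782.1807 N (compression)
  F[3-4] = +2994.3344 N (tension)
  Rx@0 = +4009.8100 N
  Ry@0 = +5854.4288 N
  Ry@4 = -2890.3688 N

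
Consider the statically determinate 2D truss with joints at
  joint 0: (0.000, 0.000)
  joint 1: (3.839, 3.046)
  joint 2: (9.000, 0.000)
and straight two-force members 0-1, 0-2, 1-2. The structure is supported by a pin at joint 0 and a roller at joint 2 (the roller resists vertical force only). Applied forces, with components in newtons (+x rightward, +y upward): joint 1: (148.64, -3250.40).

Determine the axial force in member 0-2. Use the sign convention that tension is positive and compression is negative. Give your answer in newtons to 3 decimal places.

N=3 nodes, M=3 members, R=3 reactions → 2N=6, M+R=6
member 0 (0-1): L=4.9006, (cx,cy)=(0.7834,0.6216)
member 1 (0-2): L=9.0000, (cx,cy)=(1.0000,0.0000)
member 2 (1-2): L=5.9928, (cx,cy)=(0.8612,-0.5083)
solve A·x = −loads:
  F[0-1] = -2917.8735 N (compression)
  F[0-2] = +2434.4172 N (tension)
  F[1-2] = -2826.7881 N (compression)
  Rx@0 = -148.6400 N
  Ry@0 = +1813.6174 N
  Ry@2 = +1436.7826 N

2434.417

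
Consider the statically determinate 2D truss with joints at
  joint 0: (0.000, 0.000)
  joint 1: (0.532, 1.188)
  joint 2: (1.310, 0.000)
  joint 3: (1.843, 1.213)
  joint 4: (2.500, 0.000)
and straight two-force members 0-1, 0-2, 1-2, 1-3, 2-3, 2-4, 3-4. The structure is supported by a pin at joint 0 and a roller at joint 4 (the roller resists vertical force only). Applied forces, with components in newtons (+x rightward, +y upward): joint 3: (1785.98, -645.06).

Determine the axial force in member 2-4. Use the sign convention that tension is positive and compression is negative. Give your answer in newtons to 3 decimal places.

N=5 nodes, M=7 members, R=3 reactions → 2N=10, M+R=10
member 0 (0-1): L=1.3017, (cx,cy)=(0.4087,0.9127)
member 1 (0-2): L=1.3100, (cx,cy)=(1.0000,0.0000)
member 2 (1-2): L=1.4201, (cx,cy)=(0.5479,-0.8366)
member 3 (1-3): L=1.3112, (cx,cy)=(0.9998,0.0191)
member 4 (2-3): L=1.3249, (cx,cy)=(0.4023,0.9155)
member 5 (2-4): L=1.1900, (cx,cy)=(1.0000,0.0000)
member 6 (3-4): L=1.3795, (cx,cy)=(0.4763,-0.8793)
solve A·x = −loads:
  F[0-1] = +763.7346 N (tension)
  F[0-2] = +1473.8394 N (tension)
  F[1-2] = -815.9000 N (compression)
  F[1-3] = +759.2746 N (tension)
  F[2-3] = +745.5468 N (tension)
  F[2-4] = +726.9224 N (tension)
  F[3-4] = -1526.3149 N (compression)
  Rx@0 = -1785.9800 N
  Ry@0 = -697.0357 N
  Ry@4 = +1342.0957 N

726.922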